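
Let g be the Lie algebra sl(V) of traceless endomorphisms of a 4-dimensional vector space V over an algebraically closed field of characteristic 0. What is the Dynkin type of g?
This is sl(4), which has dimension 4^2 - 1 = 15 and rank 4 - 1 = 3 (a Cartan subalgebra is the diagonal traceless matrices). In the classification of classical Lie algebras, the special linear algebra sl(n+1) has type A_n; here n = 3, so the Dynkin diagram is a chain of 3 nodes with single edges (A_3). Hence the type is A_3.

type A_3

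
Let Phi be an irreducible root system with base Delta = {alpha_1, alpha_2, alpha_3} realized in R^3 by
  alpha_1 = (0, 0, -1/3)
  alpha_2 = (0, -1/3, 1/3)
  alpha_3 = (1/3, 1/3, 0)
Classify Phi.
Compute the Cartan integers a_ij = 2(alpha_i, alpha_j)/(alpha_j, alpha_j); the resulting 3x3 Cartan matrix is
[[2, -1, 0], [-2, 2, -1], [0, -1, 2]].
The roots have two lengths (squared-length ratio 2:1); the short ones are alpha_{1}. The associated Dynkin diagram is a chain of 3 nodes with a double edge at one end; the terminal node there is the unique short simple root (B_3), so the type is B_3 (the algebra so(7)).

B3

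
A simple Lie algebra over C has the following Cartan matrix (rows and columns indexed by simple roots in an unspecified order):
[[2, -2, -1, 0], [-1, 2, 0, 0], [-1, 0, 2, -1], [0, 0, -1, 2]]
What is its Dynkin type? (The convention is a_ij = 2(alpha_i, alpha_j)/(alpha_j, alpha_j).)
B4

The matrix has rank 4 with 2's on the diagonal. Reading the off-diagonal entries as Dynkin edges (a single edge where a_ij = a_ji = -1; a double or triple edge where a_ij * a_ji = 2 or 3), the diagram is a chain of 4 nodes with a double edge at one end; the terminal node there is the unique short simple root (B_4). One simple-root ordering that puts it in standard form is (alpha_4, alpha_3, alpha_1, alpha_2). So the algebra is type B_4, i.e. so(9).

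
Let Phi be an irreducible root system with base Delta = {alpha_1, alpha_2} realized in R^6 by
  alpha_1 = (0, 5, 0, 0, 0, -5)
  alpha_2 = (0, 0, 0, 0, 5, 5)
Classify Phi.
A_2 (sl(3))

Compute the Cartan integers a_ij = 2(alpha_i, alpha_j)/(alpha_j, alpha_j); the resulting 2x2 Cartan matrix is
[[2, -1], [-1, 2]].
All simple roots have the same length, so the diagram is simply laced. The associated Dynkin diagram is a chain of 2 nodes with single edges (A_2), so the type is A_2 (the algebra sl(3)).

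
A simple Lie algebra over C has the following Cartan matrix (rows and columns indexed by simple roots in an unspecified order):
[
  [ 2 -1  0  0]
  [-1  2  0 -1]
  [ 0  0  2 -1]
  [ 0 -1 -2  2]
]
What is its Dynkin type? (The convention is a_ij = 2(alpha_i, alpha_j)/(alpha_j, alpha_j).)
The matrix has rank 4 with 2's on the diagonal. Reading the off-diagonal entries as Dynkin edges (a single edge where a_ij = a_ji = -1; a double or triple edge where a_ij * a_ji = 2 or 3), the diagram is a chain of 4 nodes with a double edge at one end; the terminal node there is the unique short simple root (B_4). One simple-root ordering that puts it in standard form is (alpha_1, alpha_2, alpha_4, alpha_3). So the algebra is type B_4, i.e. so(9).

B_4 (so(9))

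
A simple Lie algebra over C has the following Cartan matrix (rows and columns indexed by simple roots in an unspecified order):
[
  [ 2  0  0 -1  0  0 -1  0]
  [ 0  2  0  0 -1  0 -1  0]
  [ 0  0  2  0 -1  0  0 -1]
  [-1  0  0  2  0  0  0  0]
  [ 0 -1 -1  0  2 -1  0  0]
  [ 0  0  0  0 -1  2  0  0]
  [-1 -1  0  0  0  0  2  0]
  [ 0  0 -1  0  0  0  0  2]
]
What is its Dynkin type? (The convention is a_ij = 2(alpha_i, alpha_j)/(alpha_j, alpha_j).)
E8

The matrix has rank 8 with 2's on the diagonal. Reading the off-diagonal entries as Dynkin edges (a single edge where a_ij = a_ji = -1; a double or triple edge where a_ij * a_ji = 2 or 3), the diagram is a chain of 7 nodes with one extra node attached to the third node from one end (E_8). One simple-root ordering that puts it in standard form is (alpha_8, alpha_6, alpha_3, alpha_5, alpha_2, alpha_7, alpha_1, alpha_4). So the algebra is type E_8.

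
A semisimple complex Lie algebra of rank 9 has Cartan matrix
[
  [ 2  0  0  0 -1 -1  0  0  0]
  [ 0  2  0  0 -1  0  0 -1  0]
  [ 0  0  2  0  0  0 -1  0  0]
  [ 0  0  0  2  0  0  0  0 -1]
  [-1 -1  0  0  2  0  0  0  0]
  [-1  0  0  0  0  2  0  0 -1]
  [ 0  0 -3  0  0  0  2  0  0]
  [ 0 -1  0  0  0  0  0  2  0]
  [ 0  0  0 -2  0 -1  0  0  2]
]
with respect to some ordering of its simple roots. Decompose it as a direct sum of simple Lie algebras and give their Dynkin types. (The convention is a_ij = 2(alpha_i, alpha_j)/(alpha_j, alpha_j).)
B_7 ⊕ G_2

The diagram associated to this matrix has two connected components: the simple roots {alpha_1, alpha_2, alpha_4, alpha_5, alpha_6, alpha_8, alpha_9} form a chain of 7 nodes with a double edge at one end; the terminal node there is the unique short simple root (B_7), and {alpha_3, alpha_7} form two nodes joined by a triple edge (G_2). A semisimple Lie algebra decomposes uniquely as the direct sum of simple ideals, one per connected component of its Dynkin diagram, so g ≅ B_7 ⊕ G_2 (dimension 105 + 14 = 119).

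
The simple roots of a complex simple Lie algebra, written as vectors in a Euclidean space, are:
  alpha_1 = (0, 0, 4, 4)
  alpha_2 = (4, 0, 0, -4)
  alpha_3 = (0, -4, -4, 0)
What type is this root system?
type A_3

Compute the Cartan integers a_ij = 2(alpha_i, alpha_j)/(alpha_j, alpha_j); the resulting 3x3 Cartan matrix is
[[2, -1, -1], [-1, 2, 0], [-1, 0, 2]].
All simple roots have the same length, so the diagram is simply laced. The associated Dynkin diagram is a chain of 3 nodes with single edges (A_3), so the type is A_3 (the algebra sl(4)).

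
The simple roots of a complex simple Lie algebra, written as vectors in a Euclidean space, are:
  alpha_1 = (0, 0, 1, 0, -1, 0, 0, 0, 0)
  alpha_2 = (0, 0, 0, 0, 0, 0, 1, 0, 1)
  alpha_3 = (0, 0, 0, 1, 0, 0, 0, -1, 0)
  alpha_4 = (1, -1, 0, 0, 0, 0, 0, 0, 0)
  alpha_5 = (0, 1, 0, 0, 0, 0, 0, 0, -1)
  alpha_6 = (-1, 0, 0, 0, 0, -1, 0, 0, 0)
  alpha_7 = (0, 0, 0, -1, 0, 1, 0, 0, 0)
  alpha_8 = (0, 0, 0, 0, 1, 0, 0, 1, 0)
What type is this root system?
A_8 (sl(9))

Compute the Cartan integers a_ij = 2(alpha_i, alpha_j)/(alpha_j, alpha_j); the resulting 8x8 Cartan matrix is
[[2, 0, 0, 0, 0, 0, 0, -1], [0, 2, 0, 0, -1, 0, 0, 0], [0, 0, 2, 0, 0, 0, -1, -1], [0, 0, 0, 2, -1, -1, 0, 0], [0, -1, 0, -1, 2, 0, 0, 0], [0, 0, 0, -1, 0, 2, -1, 0], [0, 0, -1, 0, 0, -1, 2, 0], [-1, 0, -1, 0, 0, 0, 0, 2]].
All simple roots have the same length, so the diagram is simply laced. The associated Dynkin diagram is a chain of 8 nodes with single edges (A_8), so the type is A_8 (the algebra sl(9)).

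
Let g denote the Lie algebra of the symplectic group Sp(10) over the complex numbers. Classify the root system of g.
type C_5

This is sp(10), which has dimension 10(10+1)/2 = 55 and rank 10/2 = 5. In the classification of classical Lie algebras, the symplectic algebra sp(2n) has type C_n; here n = 5, so the Dynkin diagram is a chain of 5 nodes with a double edge at one end; the terminal node there is the unique long simple root (C_5). Hence the type is C_5.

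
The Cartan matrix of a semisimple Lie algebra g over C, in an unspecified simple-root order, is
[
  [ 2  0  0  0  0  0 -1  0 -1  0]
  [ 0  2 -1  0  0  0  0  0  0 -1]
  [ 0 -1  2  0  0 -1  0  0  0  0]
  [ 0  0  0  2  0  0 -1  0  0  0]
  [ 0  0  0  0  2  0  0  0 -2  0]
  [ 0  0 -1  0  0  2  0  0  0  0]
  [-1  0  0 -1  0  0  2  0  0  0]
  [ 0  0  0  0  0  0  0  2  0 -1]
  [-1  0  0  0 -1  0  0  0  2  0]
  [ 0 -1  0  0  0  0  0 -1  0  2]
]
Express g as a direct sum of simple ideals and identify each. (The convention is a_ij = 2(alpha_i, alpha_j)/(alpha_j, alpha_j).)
A_5 ⊕ C_5

The diagram associated to this matrix has two connected components: the simple roots {alpha_2, alpha_3, alpha_6, alpha_8, alpha_10} form a chain of 5 nodes with single edges (A_5), and {alpha_1, alpha_4, alpha_5, alpha_7, alpha_9} form a chain of 5 nodes with a double edge at one end; the terminal node there is the unique long simple root (C_5). A semisimple Lie algebra decomposes uniquely as the direct sum of simple ideals, one per connected component of its Dynkin diagram, so g ≅ A_5 ⊕ C_5 (dimension 35 + 55 = 90).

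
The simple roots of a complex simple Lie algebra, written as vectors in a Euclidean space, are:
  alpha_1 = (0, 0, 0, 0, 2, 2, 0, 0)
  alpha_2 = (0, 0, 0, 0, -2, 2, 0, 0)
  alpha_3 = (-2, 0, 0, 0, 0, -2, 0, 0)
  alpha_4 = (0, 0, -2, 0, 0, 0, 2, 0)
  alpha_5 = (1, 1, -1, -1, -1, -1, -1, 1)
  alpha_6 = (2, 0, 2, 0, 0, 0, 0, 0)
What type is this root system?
E6

Compute the Cartan integers a_ij = 2(alpha_i, alpha_j)/(alpha_j, alpha_j); the resulting 6x6 Cartan matrix is
[[2, 0, -1, 0, -1, 0], [0, 2, -1, 0, 0, 0], [-1, -1, 2, 0, 0, -1], [0, 0, 0, 2, 0, -1], [-1, 0, 0, 0, 2, 0], [0, 0, -1, -1, 0, 2]].
All simple roots have the same length, so the diagram is simply laced. The associated Dynkin diagram is a chain of 5 nodes with one extra node attached to the third node from one end (E_6), so the type is E_6.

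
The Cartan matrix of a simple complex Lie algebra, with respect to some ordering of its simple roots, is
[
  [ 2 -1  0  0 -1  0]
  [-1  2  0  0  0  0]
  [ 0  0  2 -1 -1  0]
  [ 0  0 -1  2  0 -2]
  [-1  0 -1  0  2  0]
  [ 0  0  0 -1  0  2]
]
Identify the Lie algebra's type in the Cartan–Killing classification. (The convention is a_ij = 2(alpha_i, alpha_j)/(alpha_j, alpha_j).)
B_6

The matrix has rank 6 with 2's on the diagonal. Reading the off-diagonal entries as Dynkin edges (a single edge where a_ij = a_ji = -1; a double or triple edge where a_ij * a_ji = 2 or 3), the diagram is a chain of 6 nodes with a double edge at one end; the terminal node there is the unique short simple root (B_6). One simple-root ordering that puts it in standard form is (alpha_2, alpha_1, alpha_5, alpha_3, alpha_4, alpha_6). So the algebra is type B_6, i.e. so(13).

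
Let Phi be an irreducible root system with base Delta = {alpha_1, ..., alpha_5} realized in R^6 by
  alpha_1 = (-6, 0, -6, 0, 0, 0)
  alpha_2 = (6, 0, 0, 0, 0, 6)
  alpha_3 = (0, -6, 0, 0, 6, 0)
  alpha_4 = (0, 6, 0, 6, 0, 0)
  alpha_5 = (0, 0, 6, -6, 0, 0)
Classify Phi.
type A_5

Compute the Cartan integers a_ij = 2(alpha_i, alpha_j)/(alpha_j, alpha_j); the resulting 5x5 Cartan matrix is
[[2, -1, 0, 0, -1], [-1, 2, 0, 0, 0], [0, 0, 2, -1, 0], [0, 0, -1, 2, -1], [-1, 0, 0, -1, 2]].
All simple roots have the same length, so the diagram is simply laced. The associated Dynkin diagram is a chain of 5 nodes with single edges (A_5), so the type is A_5 (the algebra sl(6)).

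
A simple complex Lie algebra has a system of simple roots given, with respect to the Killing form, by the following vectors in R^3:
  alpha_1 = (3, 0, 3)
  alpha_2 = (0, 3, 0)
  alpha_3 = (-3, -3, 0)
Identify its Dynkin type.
Compute the Cartan integers a_ij = 2(alpha_i, alpha_j)/(alpha_j, alpha_j); the resulting 3x3 Cartan matrix is
[[2, 0, -1], [0, 2, -1], [-1, -2, 2]].
The roots have two lengths (squared-length ratio 2:1); the short ones are alpha_{2}. The associated Dynkin diagram is a chain of 3 nodes with a double edge at one end; the terminal node there is the unique short simple root (B_3), so the type is B_3 (the algebra so(7)).

B_3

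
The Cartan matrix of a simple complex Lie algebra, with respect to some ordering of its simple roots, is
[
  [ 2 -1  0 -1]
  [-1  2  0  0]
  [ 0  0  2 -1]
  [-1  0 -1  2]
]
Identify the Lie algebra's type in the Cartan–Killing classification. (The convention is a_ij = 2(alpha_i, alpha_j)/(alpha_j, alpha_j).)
A_4

The matrix has rank 4 with 2's on the diagonal. Reading the off-diagonal entries as Dynkin edges (a single edge where a_ij = a_ji = -1; a double or triple edge where a_ij * a_ji = 2 or 3), the diagram is a chain of 4 nodes with single edges (A_4). One simple-root ordering that puts it in standard form is (alpha_2, alpha_1, alpha_4, alpha_3). So the algebra is type A_4, i.e. sl(5).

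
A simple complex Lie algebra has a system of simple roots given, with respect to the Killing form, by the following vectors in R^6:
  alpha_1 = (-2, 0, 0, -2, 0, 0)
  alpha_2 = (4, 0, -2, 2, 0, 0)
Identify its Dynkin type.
Compute the Cartan integers a_ij = 2(alpha_i, alpha_j)/(alpha_j, alpha_j); the resulting 2x2 Cartan matrix is
[[2, -1], [-3, 2]].
The roots have two lengths (squared-length ratio 3:1); the short ones are alpha_{1}. The associated Dynkin diagram is two nodes joined by a triple edge (G_2), so the type is G_2.

G_2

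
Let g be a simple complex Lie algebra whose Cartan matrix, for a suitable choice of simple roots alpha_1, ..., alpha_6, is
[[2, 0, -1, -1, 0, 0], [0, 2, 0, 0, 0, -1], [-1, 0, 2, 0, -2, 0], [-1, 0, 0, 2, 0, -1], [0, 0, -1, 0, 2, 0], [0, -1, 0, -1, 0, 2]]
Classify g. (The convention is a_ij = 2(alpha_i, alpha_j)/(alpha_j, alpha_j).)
The matrix has rank 6 with 2's on the diagonal. Reading the off-diagonal entries as Dynkin edges (a single edge where a_ij = a_ji = -1; a double or triple edge where a_ij * a_ji = 2 or 3), the diagram is a chain of 6 nodes with a double edge at one end; the terminal node there is the unique short simple root (B_6). One simple-root ordering that puts it in standard form is (alpha_2, alpha_6, alpha_4, alpha_1, alpha_3, alpha_5). So the algebra is type B_6, i.e. so(13).

B_6 (so(13))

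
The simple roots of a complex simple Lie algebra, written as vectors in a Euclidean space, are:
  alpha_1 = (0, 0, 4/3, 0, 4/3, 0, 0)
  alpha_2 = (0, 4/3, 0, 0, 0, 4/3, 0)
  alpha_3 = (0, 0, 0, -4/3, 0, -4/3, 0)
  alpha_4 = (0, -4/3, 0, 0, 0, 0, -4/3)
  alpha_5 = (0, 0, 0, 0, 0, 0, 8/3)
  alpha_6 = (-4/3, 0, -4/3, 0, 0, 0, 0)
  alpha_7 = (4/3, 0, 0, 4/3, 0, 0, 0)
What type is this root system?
type C_7

Compute the Cartan integers a_ij = 2(alpha_i, alpha_j)/(alpha_j, alpha_j); the resulting 7x7 Cartan matrix is
[[2, 0, 0, 0, 0, -1, 0], [0, 2, -1, -1, 0, 0, 0], [0, -1, 2, 0, 0, 0, -1], [0, -1, 0, 2, -1, 0, 0], [0, 0, 0, -2, 2, 0, 0], [-1, 0, 0, 0, 0, 2, -1], [0, 0, -1, 0, 0, -1, 2]].
The roots have two lengths (squared-length ratio 2:1); the short ones are alpha_{1,2,3,4,6,7}. The associated Dynkin diagram is a chain of 7 nodes with a double edge at one end; the terminal node there is the unique long simple root (C_7), so the type is C_7 (the algebra sp(14)).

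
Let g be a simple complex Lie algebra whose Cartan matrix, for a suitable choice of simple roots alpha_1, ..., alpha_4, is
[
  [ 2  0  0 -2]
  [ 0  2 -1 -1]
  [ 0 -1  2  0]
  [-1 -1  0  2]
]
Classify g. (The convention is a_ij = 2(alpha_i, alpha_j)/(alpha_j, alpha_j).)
C_4

The matrix has rank 4 with 2's on the diagonal. Reading the off-diagonal entries as Dynkin edges (a single edge where a_ij = a_ji = -1; a double or triple edge where a_ij * a_ji = 2 or 3), the diagram is a chain of 4 nodes with a double edge at one end; the terminal node there is the unique long simple root (C_4). One simple-root ordering that puts it in standard form is (alpha_3, alpha_2, alpha_4, alpha_1). So the algebra is type C_4, i.e. sp(8).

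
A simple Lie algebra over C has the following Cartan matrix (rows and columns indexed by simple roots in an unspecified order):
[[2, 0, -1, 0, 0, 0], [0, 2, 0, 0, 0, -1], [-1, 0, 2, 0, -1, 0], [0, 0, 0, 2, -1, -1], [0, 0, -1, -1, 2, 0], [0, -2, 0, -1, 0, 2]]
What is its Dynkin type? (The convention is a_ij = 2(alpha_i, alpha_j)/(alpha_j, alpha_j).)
The matrix has rank 6 with 2's on the diagonal. Reading the off-diagonal entries as Dynkin edges (a single edge where a_ij = a_ji = -1; a double or triple edge where a_ij * a_ji = 2 or 3), the diagram is a chain of 6 nodes with a double edge at one end; the terminal node there is the unique short simple root (B_6). One simple-root ordering that puts it in standard form is (alpha_1, alpha_3, alpha_5, alpha_4, alpha_6, alpha_2). So the algebra is type B_6, i.e. so(13).

B6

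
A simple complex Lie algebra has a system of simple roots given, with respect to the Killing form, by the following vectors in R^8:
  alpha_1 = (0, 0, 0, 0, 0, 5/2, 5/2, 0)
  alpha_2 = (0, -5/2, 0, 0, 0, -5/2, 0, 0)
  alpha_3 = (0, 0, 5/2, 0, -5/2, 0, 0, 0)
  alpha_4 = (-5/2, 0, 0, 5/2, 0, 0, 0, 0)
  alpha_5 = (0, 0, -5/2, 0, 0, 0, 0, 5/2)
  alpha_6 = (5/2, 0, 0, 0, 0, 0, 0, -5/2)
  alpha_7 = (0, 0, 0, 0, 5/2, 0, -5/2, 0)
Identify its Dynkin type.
Compute the Cartan integers a_ij = 2(alpha_i, alpha_j)/(alpha_j, alpha_j); the resulting 7x7 Cartan matrix is
[[2, -1, 0, 0, 0, 0, -1], [-1, 2, 0, 0, 0, 0, 0], [0, 0, 2, 0, -1, 0, -1], [0, 0, 0, 2, 0, -1, 0], [0, 0, -1, 0, 2, -1, 0], [0, 0, 0, -1, -1, 2, 0], [-1, 0, -1, 0, 0, 0, 2]].
All simple roots have the same length, so the diagram is simply laced. The associated Dynkin diagram is a chain of 7 nodes with single edges (A_7), so the type is A_7 (the algebra sl(8)).

A_7 (sl(8))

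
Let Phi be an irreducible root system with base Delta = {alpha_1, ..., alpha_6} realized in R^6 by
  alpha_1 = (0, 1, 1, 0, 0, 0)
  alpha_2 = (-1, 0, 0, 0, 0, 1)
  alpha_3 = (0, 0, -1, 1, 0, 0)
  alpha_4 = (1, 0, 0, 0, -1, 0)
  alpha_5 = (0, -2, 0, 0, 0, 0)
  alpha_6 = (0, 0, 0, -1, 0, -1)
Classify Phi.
C_6

Compute the Cartan integers a_ij = 2(alpha_i, alpha_j)/(alpha_j, alpha_j); the resulting 6x6 Cartan matrix is
[[2, 0, -1, 0, -1, 0], [0, 2, 0, -1, 0, -1], [-1, 0, 2, 0, 0, -1], [0, -1, 0, 2, 0, 0], [-2, 0, 0, 0, 2, 0], [0, -1, -1, 0, 0, 2]].
The roots have two lengths (squared-length ratio 2:1); the short ones are alpha_{1,2,3,4,6}. The associated Dynkin diagram is a chain of 6 nodes with a double edge at one end; the terminal node there is the unique long simple root (C_6), so the type is C_6 (the algebra sp(12)).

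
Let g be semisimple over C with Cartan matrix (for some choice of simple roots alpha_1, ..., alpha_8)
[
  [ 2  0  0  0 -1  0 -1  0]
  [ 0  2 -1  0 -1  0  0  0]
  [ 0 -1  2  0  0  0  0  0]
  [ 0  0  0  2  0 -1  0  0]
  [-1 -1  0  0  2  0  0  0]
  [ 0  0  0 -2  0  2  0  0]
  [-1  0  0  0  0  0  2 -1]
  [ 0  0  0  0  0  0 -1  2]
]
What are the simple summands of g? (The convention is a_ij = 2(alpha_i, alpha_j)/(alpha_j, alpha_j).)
The diagram associated to this matrix has two connected components: the simple roots {alpha_1, alpha_2, alpha_3, alpha_5, alpha_7, alpha_8} form a chain of 6 nodes with single edges (A_6), and {alpha_4, alpha_6} form a chain of 2 nodes with a double edge at one end; the terminal node there is the unique short simple root (B_2). A semisimple Lie algebra decomposes uniquely as the direct sum of simple ideals, one per connected component of its Dynkin diagram, so g ≅ A_6 ⊕ B_2 (dimension 48 + 10 = 58).

A_6 + B_2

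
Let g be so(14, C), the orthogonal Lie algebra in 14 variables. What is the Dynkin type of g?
D_7 (so(14))

This is so(14) with 14 even, which has dimension 14(14-1)/2 = 91 and rank 14/2 = 7. In the classification of classical Lie algebras, the orthogonal algebra so(2n) in an even number of variables has type D_n; here n = 7, so the Dynkin diagram is a chain of 5 nodes with a fork of two nodes at one end (D_7). Hence the type is D_7.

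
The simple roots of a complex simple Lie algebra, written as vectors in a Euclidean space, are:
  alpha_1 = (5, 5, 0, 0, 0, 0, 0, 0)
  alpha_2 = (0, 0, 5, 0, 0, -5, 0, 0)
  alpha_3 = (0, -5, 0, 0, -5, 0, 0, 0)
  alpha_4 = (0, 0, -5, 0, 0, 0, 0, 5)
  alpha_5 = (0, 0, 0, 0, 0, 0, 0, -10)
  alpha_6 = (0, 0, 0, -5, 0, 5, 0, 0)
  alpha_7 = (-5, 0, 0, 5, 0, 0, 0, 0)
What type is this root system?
Compute the Cartan integers a_ij = 2(alpha_i, alpha_j)/(alpha_j, alpha_j); the resulting 7x7 Cartan matrix is
[[2, 0, -1, 0, 0, 0, -1], [0, 2, 0, -1, 0, -1, 0], [-1, 0, 2, 0, 0, 0, 0], [0, -1, 0, 2, -1, 0, 0], [0, 0, 0, -2, 2, 0, 0], [0, -1, 0, 0, 0, 2, -1], [-1, 0, 0, 0, 0, -1, 2]].
The roots have two lengths (squared-length ratio 2:1); the short ones are alpha_{1,2,3,4,6,7}. The associated Dynkin diagram is a chain of 7 nodes with a double edge at one end; the terminal node there is the unique long simple root (C_7), so the type is C_7 (the algebra sp(14)).

type C_7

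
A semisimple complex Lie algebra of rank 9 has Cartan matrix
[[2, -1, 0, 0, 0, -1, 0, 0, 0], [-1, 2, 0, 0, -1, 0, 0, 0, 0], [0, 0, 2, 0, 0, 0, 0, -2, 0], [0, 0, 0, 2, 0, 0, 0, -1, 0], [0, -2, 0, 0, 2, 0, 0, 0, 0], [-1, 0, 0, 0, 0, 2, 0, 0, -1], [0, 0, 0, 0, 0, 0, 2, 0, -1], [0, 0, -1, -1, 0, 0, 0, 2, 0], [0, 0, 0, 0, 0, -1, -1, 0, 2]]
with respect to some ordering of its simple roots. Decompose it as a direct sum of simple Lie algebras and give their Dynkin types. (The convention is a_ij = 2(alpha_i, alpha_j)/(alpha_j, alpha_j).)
The diagram associated to this matrix has two connected components: the simple roots {alpha_3, alpha_4, alpha_8} form a chain of 3 nodes with a double edge at one end; the terminal node there is the unique long simple root (C_3), and {alpha_1, alpha_2, alpha_5, alpha_6, alpha_7, alpha_9} form a chain of 6 nodes with a double edge at one end; the terminal node there is the unique long simple root (C_6). A semisimple Lie algebra decomposes uniquely as the direct sum of simple ideals, one per connected component of its Dynkin diagram, so g ≅ C_3 ⊕ C_6 (dimension 21 + 78 = 99).

C_3 ⊕ C_6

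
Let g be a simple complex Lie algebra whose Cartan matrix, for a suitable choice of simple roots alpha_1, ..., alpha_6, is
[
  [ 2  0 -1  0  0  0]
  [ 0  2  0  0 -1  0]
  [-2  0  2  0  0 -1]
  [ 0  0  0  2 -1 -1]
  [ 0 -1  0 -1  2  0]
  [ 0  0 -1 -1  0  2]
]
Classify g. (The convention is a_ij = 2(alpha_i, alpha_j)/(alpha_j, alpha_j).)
B_6 (so(13))

The matrix has rank 6 with 2's on the diagonal. Reading the off-diagonal entries as Dynkin edges (a single edge where a_ij = a_ji = -1; a double or triple edge where a_ij * a_ji = 2 or 3), the diagram is a chain of 6 nodes with a double edge at one end; the terminal node there is the unique short simple root (B_6). One simple-root ordering that puts it in standard form is (alpha_2, alpha_5, alpha_4, alpha_6, alpha_3, alpha_1). So the algebra is type B_6, i.e. so(13).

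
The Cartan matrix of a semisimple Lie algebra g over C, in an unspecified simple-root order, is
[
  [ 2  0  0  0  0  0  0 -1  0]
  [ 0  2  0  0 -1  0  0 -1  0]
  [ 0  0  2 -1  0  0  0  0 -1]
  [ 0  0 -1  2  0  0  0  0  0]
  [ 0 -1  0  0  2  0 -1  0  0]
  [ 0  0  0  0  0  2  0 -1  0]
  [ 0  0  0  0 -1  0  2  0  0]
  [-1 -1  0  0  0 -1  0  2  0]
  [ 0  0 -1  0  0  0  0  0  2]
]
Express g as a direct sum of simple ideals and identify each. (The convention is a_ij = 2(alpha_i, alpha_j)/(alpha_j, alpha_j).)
The diagram associated to this matrix has two connected components: the simple roots {alpha_3, alpha_4, alpha_9} form a chain of 3 nodes with single edges (A_3), and {alpha_1, alpha_2, alpha_5, alpha_6, alpha_7, alpha_8} form a chain of 4 nodes with a fork of two nodes at one end (D_6). A semisimple Lie algebra decomposes uniquely as the direct sum of simple ideals, one per connected component of its Dynkin diagram, so g ≅ A_3 ⊕ D_6 (dimension 15 + 66 = 81).

A_3 (sl(4)) + D_6 (so(12))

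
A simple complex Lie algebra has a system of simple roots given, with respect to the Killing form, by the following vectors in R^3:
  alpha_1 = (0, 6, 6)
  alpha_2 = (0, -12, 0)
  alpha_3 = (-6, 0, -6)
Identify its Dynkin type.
Compute the Cartan integers a_ij = 2(alpha_i, alpha_j)/(alpha_j, alpha_j); the resulting 3x3 Cartan matrix is
[[2, -1, -1], [-2, 2, 0], [-1, 0, 2]].
The roots have two lengths (squared-length ratio 2:1); the short ones are alpha_{1,3}. The associated Dynkin diagram is a chain of 3 nodes with a double edge at one end; the terminal node there is the unique long simple root (C_3), so the type is C_3 (the algebra sp(6)).

type C_3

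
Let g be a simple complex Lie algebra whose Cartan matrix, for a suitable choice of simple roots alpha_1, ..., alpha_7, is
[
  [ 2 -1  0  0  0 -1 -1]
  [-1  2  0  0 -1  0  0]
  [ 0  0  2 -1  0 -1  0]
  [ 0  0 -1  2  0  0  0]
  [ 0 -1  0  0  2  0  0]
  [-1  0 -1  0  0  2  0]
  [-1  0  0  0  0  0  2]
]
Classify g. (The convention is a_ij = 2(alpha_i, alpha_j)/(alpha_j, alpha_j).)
The matrix has rank 7 with 2's on the diagonal. Reading the off-diagonal entries as Dynkin edges (a single edge where a_ij = a_ji = -1; a double or triple edge where a_ij * a_ji = 2 or 3), the diagram is a chain of 6 nodes with one extra node attached to the third node from one end (E_7). One simple-root ordering that puts it in standard form is (alpha_5, alpha_7, alpha_2, alpha_1, alpha_6, alpha_3, alpha_4). So the algebra is type E_7.

E_7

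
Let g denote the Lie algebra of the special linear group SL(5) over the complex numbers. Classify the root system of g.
This is sl(5), which has dimension 5^2 - 1 = 24 and rank 5 - 1 = 4 (a Cartan subalgebra is the diagonal traceless matrices). In the classification of classical Lie algebras, the special linear algebra sl(n+1) has type A_n; here n = 4, so the Dynkin diagram is a chain of 4 nodes with single edges (A_4). Hence the type is A_4.

A_4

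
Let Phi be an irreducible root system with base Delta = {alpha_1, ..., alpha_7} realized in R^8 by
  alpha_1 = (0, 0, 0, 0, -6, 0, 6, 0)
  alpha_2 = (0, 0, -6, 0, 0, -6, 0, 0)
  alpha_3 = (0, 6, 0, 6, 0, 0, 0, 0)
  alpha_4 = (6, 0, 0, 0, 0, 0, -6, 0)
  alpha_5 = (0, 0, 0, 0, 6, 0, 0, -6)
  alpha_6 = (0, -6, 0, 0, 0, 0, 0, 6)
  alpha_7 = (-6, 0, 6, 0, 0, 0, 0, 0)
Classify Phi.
Compute the Cartan integers a_ij = 2(alpha_i, alpha_j)/(alpha_j, alpha_j); the resulting 7x7 Cartan matrix is
[[2, 0, 0, -1, -1, 0, 0], [0, 2, 0, 0, 0, 0, -1], [0, 0, 2, 0, 0, -1, 0], [-1, 0, 0, 2, 0, 0, -1], [-1, 0, 0, 0, 2, -1, 0], [0, 0, -1, 0, -1, 2, 0], [0, -1, 0, -1, 0, 0, 2]].
All simple roots have the same length, so the diagram is simply laced. The associated Dynkin diagram is a chain of 7 nodes with single edges (A_7), so the type is A_7 (the algebra sl(8)).

type A_7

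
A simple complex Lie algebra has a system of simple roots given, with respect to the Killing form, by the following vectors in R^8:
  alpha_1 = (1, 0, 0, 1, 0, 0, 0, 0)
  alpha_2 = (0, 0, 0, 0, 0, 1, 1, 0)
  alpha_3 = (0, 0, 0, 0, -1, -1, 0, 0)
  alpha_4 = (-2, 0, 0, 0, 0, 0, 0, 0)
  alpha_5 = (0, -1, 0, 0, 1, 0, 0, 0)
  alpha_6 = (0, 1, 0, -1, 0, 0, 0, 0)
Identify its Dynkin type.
Compute the Cartan integers a_ij = 2(alpha_i, alpha_j)/(alpha_j, alpha_j); the resulting 6x6 Cartan matrix is
[[2, 0, 0, -1, 0, -1], [0, 2, -1, 0, 0, 0], [0, -1, 2, 0, -1, 0], [-2, 0, 0, 2, 0, 0], [0, 0, -1, 0, 2, -1], [-1, 0, 0, 0, -1, 2]].
The roots have two lengths (squared-length ratio 2:1); the short ones are alpha_{1,2,3,5,6}. The associated Dynkin diagram is a chain of 6 nodes with a double edge at one end; the terminal node there is the unique long simple root (C_6), so the type is C_6 (the algebra sp(12)).

C_6 (sp(12))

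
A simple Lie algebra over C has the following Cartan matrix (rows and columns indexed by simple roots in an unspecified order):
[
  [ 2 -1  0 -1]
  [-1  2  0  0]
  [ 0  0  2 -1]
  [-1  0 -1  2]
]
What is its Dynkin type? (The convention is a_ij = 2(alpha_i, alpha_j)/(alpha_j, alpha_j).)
A_4 (sl(5))

The matrix has rank 4 with 2's on the diagonal. Reading the off-diagonal entries as Dynkin edges (a single edge where a_ij = a_ji = -1; a double or triple edge where a_ij * a_ji = 2 or 3), the diagram is a chain of 4 nodes with single edges (A_4). One simple-root ordering that puts it in standard form is (alpha_2, alpha_1, alpha_4, alpha_3). So the algebra is type A_4, i.e. sl(5).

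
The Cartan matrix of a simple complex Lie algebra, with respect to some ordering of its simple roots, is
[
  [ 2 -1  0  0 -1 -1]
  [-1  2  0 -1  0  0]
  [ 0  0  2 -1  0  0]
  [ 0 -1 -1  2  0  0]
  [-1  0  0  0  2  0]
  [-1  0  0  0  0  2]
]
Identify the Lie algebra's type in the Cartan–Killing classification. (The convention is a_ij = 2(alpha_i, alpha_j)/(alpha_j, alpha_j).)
The matrix has rank 6 with 2's on the diagonal. Reading the off-diagonal entries as Dynkin edges (a single edge where a_ij = a_ji = -1; a double or triple edge where a_ij * a_ji = 2 or 3), the diagram is a chain of 4 nodes with a fork of two nodes at one end (D_6). One simple-root ordering that puts it in standard form is (alpha_3, alpha_4, alpha_2, alpha_1, alpha_5, alpha_6). So the algebra is type D_6, i.e. so(12).

type D_6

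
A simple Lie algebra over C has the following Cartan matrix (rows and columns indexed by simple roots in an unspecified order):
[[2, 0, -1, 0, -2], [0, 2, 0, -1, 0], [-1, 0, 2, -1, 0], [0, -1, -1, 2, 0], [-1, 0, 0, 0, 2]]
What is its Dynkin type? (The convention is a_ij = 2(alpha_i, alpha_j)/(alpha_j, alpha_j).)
The matrix has rank 5 with 2's on the diagonal. Reading the off-diagonal entries as Dynkin edges (a single edge where a_ij = a_ji = -1; a double or triple edge where a_ij * a_ji = 2 or 3), the diagram is a chain of 5 nodes with a double edge at one end; the terminal node there is the unique short simple root (B_5). One simple-root ordering that puts it in standard form is (alpha_2, alpha_4, alpha_3, alpha_1, alpha_5). So the algebra is type B_5, i.e. so(11).

type B_5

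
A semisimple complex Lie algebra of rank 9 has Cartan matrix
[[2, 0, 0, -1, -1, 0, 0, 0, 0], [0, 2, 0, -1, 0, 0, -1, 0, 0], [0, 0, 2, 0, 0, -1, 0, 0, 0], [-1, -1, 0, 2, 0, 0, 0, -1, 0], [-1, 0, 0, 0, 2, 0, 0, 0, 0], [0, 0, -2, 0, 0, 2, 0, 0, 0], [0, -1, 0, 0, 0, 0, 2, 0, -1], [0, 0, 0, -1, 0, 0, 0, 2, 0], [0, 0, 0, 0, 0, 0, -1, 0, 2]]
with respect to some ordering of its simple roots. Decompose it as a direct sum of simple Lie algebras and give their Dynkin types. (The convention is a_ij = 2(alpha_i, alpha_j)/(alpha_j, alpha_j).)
B2 ⊕ E7

The diagram associated to this matrix has two connected components: the simple roots {alpha_3, alpha_6} form a chain of 2 nodes with a double edge at one end; the terminal node there is the unique short simple root (B_2), and {alpha_1, alpha_2, alpha_4, alpha_5, alpha_7, alpha_8, alpha_9} form a chain of 6 nodes with one extra node attached to the third node from one end (E_7). A semisimple Lie algebra decomposes uniquely as the direct sum of simple ideals, one per connected component of its Dynkin diagram, so g ≅ B_2 ⊕ E_7 (dimension 10 + 133 = 143).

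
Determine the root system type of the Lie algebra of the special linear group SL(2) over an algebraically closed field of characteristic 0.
A_1

This is sl(2), which has dimension 2^2 - 1 = 3 and rank 2 - 1 = 1 (a Cartan subalgebra is the diagonal traceless matrices). In the classification of classical Lie algebras, the special linear algebra sl(n+1) has type A_n; here n = 1, so the Dynkin diagram is a chain of 1 nodes with single edges (A_1). Hence the type is A_1.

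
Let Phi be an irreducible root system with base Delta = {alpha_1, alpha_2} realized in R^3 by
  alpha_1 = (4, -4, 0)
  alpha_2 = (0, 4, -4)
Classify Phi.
A_2 (sl(3))

Compute the Cartan integers a_ij = 2(alpha_i, alpha_j)/(alpha_j, alpha_j); the resulting 2x2 Cartan matrix is
[[2, -1], [-1, 2]].
All simple roots have the same length, so the diagram is simply laced. The associated Dynkin diagram is a chain of 2 nodes with single edges (A_2), so the type is A_2 (the algebra sl(3)).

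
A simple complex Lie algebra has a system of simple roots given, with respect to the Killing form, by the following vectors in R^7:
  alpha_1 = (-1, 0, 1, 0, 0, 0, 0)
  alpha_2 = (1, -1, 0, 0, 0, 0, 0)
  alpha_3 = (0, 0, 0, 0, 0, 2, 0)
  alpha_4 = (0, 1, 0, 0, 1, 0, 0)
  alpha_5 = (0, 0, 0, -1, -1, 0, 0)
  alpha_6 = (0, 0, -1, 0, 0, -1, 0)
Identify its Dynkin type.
type C_6

Compute the Cartan integers a_ij = 2(alpha_i, alpha_j)/(alpha_j, alpha_j); the resulting 6x6 Cartan matrix is
[[2, -1, 0, 0, 0, -1], [-1, 2, 0, -1, 0, 0], [0, 0, 2, 0, 0, -2], [0, -1, 0, 2, -1, 0], [0, 0, 0, -1, 2, 0], [-1, 0, -1, 0, 0, 2]].
The roots have two lengths (squared-length ratio 2:1); the short ones are alpha_{1,2,4,5,6}. The associated Dynkin diagram is a chain of 6 nodes with a double edge at one end; the terminal node there is the unique long simple root (C_6), so the type is C_6 (the algebra sp(12)).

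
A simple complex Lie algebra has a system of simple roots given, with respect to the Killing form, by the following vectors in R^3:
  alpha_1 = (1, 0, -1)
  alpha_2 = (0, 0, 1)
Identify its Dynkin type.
type B_2

Compute the Cartan integers a_ij = 2(alpha_i, alpha_j)/(alpha_j, alpha_j); the resulting 2x2 Cartan matrix is
[[2, -2], [-1, 2]].
The roots have two lengths (squared-length ratio 2:1); the short ones are alpha_{2}. The associated Dynkin diagram is a chain of 2 nodes with a double edge at one end; the terminal node there is the unique short simple root (B_2), so the type is B_2 (the algebra so(5)).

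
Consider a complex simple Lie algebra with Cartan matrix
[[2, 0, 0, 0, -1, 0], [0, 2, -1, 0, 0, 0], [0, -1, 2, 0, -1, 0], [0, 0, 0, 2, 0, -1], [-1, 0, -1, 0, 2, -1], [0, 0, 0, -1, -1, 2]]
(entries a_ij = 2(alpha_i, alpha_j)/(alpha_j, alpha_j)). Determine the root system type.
The matrix has rank 6 with 2's on the diagonal. Reading the off-diagonal entries as Dynkin edges (a single edge where a_ij = a_ji = -1; a double or triple edge where a_ij * a_ji = 2 or 3), the diagram is a chain of 5 nodes with one extra node attached to the third node from one end (E_6). One simple-root ordering that puts it in standard form is (alpha_2, alpha_1, alpha_3, alpha_5, alpha_6, alpha_4). So the algebra is type E_6.

type E_6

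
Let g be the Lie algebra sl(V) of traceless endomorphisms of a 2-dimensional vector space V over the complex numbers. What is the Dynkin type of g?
This is sl(2), which has dimension 2^2 - 1 = 3 and rank 2 - 1 = 1 (a Cartan subalgebra is the diagonal traceless matrices). In the classification of classical Lie algebras, the special linear algebra sl(n+1) has type A_n; here n = 1, so the Dynkin diagram is a chain of 1 nodes with single edges (A_1). Hence the type is A_1.

A_1 (sl(2))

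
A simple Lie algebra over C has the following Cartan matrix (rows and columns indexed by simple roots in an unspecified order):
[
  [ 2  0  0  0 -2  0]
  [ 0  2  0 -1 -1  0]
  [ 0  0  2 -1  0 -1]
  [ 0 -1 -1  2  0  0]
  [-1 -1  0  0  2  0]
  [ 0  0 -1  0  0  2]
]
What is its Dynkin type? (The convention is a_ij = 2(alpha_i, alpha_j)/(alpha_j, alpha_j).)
C_6 (sp(12))

The matrix has rank 6 with 2's on the diagonal. Reading the off-diagonal entries as Dynkin edges (a single edge where a_ij = a_ji = -1; a double or triple edge where a_ij * a_ji = 2 or 3), the diagram is a chain of 6 nodes with a double edge at one end; the terminal node there is the unique long simple root (C_6). One simple-root ordering that puts it in standard form is (alpha_6, alpha_3, alpha_4, alpha_2, alpha_5, alpha_1). So the algebra is type C_6, i.e. sp(12).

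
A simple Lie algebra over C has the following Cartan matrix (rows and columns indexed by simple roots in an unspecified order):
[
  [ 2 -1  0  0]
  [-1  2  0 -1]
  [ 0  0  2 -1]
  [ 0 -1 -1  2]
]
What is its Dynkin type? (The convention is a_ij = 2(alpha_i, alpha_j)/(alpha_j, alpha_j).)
The matrix has rank 4 with 2's on the diagonal. Reading the off-diagonal entries as Dynkin edges (a single edge where a_ij = a_ji = -1; a double or triple edge where a_ij * a_ji = 2 or 3), the diagram is a chain of 4 nodes with single edges (A_4). One simple-root ordering that puts it in standard form is (alpha_3, alpha_4, alpha_2, alpha_1). So the algebra is type A_4, i.e. sl(5).

A4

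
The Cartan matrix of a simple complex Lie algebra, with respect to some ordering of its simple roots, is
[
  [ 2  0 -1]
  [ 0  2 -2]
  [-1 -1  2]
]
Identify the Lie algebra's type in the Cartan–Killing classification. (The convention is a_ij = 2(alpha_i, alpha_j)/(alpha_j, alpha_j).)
The matrix has rank 3 with 2's on the diagonal. Reading the off-diagonal entries as Dynkin edges (a single edge where a_ij = a_ji = -1; a double or triple edge where a_ij * a_ji = 2 or 3), the diagram is a chain of 3 nodes with a double edge at one end; the terminal node there is the unique long simple root (C_3). One simple-root ordering that puts it in standard form is (alpha_1, alpha_3, alpha_2). So the algebra is type C_3, i.e. sp(6).

C_3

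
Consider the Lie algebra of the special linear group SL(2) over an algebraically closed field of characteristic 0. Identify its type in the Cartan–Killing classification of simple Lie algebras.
This is sl(2), which has dimension 2^2 - 1 = 3 and rank 2 - 1 = 1 (a Cartan subalgebra is the diagonal traceless matrices). In the classification of classical Lie algebras, the special linear algebra sl(n+1) has type A_n; here n = 1, so the Dynkin diagram is a chain of 1 nodes with single edges (A_1). Hence the type is A_1.

A1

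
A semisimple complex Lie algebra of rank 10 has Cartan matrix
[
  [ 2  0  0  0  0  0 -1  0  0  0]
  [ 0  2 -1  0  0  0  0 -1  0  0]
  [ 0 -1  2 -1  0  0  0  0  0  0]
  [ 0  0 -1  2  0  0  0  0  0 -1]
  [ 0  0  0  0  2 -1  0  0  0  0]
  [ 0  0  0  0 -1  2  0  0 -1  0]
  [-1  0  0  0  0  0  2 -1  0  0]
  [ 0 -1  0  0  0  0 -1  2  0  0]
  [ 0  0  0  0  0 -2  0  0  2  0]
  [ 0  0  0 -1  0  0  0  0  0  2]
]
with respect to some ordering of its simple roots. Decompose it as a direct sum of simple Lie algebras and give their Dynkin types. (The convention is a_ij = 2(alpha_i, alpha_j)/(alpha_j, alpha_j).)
type A_7 ⊕ type C_3

The diagram associated to this matrix has two connected components: the simple roots {alpha_1, alpha_2, alpha_3, alpha_4, alpha_7, alpha_8, alpha_10} form a chain of 7 nodes with single edges (A_7), and {alpha_5, alpha_6, alpha_9} form a chain of 3 nodes with a double edge at one end; the terminal node there is the unique long simple root (C_3). A semisimple Lie algebra decomposes uniquely as the direct sum of simple ideals, one per connected component of its Dynkin diagram, so g ≅ A_7 ⊕ C_3 (dimension 63 + 21 = 84).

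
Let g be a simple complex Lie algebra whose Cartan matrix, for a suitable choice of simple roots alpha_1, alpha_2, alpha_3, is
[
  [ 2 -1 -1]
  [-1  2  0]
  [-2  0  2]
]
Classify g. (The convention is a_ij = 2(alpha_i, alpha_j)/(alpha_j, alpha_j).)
The matrix has rank 3 with 2's on the diagonal. Reading the off-diagonal entries as Dynkin edges (a single edge where a_ij = a_ji = -1; a double or triple edge where a_ij * a_ji = 2 or 3), the diagram is a chain of 3 nodes with a double edge at one end; the terminal node there is the unique long simple root (C_3). One simple-root ordering that puts it in standard form is (alpha_2, alpha_1, alpha_3). So the algebra is type C_3, i.e. sp(6).

C_3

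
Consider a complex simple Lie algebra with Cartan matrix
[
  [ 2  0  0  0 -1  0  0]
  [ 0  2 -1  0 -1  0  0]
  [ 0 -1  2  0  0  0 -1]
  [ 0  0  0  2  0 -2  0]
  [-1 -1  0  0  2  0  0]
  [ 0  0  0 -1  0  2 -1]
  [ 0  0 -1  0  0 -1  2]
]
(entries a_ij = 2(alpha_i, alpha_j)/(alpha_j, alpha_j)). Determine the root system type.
The matrix has rank 7 with 2's on the diagonal. Reading the off-diagonal entries as Dynkin edges (a single edge where a_ij = a_ji = -1; a double or triple edge where a_ij * a_ji = 2 or 3), the diagram is a chain of 7 nodes with a double edge at one end; the terminal node there is the unique long simple root (C_7). One simple-root ordering that puts it in standard form is (alpha_1, alpha_5, alpha_2, alpha_3, alpha_7, alpha_6, alpha_4). So the algebra is type C_7, i.e. sp(14).

type C_7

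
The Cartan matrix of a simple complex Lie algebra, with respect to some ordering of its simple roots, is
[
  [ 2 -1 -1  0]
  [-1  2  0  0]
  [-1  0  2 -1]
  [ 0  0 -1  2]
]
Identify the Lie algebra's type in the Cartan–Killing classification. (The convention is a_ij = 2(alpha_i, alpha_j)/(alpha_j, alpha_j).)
A4

The matrix has rank 4 with 2's on the diagonal. Reading the off-diagonal entries as Dynkin edges (a single edge where a_ij = a_ji = -1; a double or triple edge where a_ij * a_ji = 2 or 3), the diagram is a chain of 4 nodes with single edges (A_4). One simple-root ordering that puts it in standard form is (alpha_4, alpha_3, alpha_1, alpha_2). So the algebra is type A_4, i.e. sl(5).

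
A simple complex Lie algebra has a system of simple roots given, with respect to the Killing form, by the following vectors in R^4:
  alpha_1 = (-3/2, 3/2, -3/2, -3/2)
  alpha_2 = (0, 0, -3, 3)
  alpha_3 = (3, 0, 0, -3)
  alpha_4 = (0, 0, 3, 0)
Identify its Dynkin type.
F4

Compute the Cartan integers a_ij = 2(alpha_i, alpha_j)/(alpha_j, alpha_j); the resulting 4x4 Cartan matrix is
[[2, 0, 0, -1], [0, 2, -1, -2], [0, -1, 2, 0], [-1, -1, 0, 2]].
The roots have two lengths (squared-length ratio 2:1); the short ones are alpha_{1,4}. The associated Dynkin diagram is a chain of 4 nodes with a double edge between the middle two (F_4), so the type is F_4.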